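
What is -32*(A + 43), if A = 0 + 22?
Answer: -2080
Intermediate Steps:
A = 22
-32*(A + 43) = -32*(22 + 43) = -32*65 = -2080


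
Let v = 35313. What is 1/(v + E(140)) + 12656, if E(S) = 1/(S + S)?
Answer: 125137984776/9887641 ≈ 12656.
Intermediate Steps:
E(S) = 1/(2*S)
1/(v + E(140)) + 12656 = 1/(35313 + (1/2)/140) + 12656 = 1/(35313 + (1/2)*(1/140)) + 12656 = 1/(35313 + 1/280) + 12656 = 1/(9887641/280) + 12656 = 280/9887641 + 12656 = 125137984776/9887641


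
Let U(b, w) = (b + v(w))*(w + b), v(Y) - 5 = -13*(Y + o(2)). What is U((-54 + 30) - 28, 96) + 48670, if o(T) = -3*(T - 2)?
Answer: -8310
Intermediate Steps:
o(T) = 6 - 3*T (o(T) = -3*(-2 + T) = 6 - 3*T)
v(Y) = 5 - 13*Y (v(Y) = 5 - 13*(Y + (6 - 3*2)) = 5 - 13*(Y + (6 - 6)) = 5 - 13*(Y + 0) = 5 - 13*Y)
U(b, w) = (b + w)*(5 + b - 13*w) (U(b, w) = (b + (5 - 13*w))*(w + b) = (5 + b - 13*w)*(b + w) = (b + w)*(5 + b - 13*w))
U((-54 + 30) - 28, 96) + 48670 = (((-54 + 30) - 28)**2 + ((-54 + 30) - 28)*96 - ((-54 + 30) - 28)*(-5 + 13*96) - 1*96*(-5 + 13*96)) + 48670 = ((-24 - 28)**2 + (-24 - 28)*96 - (-24 - 28)*(-5 + 1248) - 1*96*(-5 + 1248)) + 48670 = ((-52)**2 - 52*96 - 1*(-52)*1243 - 1*96*1243) + 48670 = (2704 - 4992 + 64636 - 119328) + 48670 = -56980 + 48670 = -8310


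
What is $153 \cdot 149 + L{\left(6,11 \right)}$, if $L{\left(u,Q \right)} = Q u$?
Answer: $22863$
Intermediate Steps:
$153 \cdot 149 + L{\left(6,11 \right)} = 153 \cdot 149 + 11 \cdot 6 = 22797 + 66 = 22863$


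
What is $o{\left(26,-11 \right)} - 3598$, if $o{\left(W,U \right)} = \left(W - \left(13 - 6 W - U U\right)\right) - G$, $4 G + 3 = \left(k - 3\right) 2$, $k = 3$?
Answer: $- \frac{13229}{4} \approx -3307.3$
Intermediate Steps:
$G = - \frac{3}{4}$ ($G = - \frac{3}{4} + \frac{\left(3 - 3\right) 2}{4} = - \frac{3}{4} + \frac{0 \cdot 2}{4} = - \frac{3}{4} + \frac{1}{4} \cdot 0 = - \frac{3}{4} + 0 = - \frac{3}{4} \approx -0.75$)
$o{\left(W,U \right)} = - \frac{49}{4} + U^{2} + 7 W$ ($o{\left(W,U \right)} = \left(W - \left(13 - 6 W - U U\right)\right) - - \frac{3}{4} = \left(W - \left(13 - U^{2} - 6 W\right)\right) + \frac{3}{4} = \left(W + \left(-13 + U^{2} + 6 W\right)\right) + \frac{3}{4} = \left(-13 + U^{2} + 7 W\right) + \frac{3}{4} = - \frac{49}{4} + U^{2} + 7 W$)
$o{\left(26,-11 \right)} - 3598 = \left(- \frac{49}{4} + \left(-11\right)^{2} + 7 \cdot 26\right) - 3598 = \left(- \frac{49}{4} + 121 + 182\right) - 3598 = \frac{1163}{4} - 3598 = - \frac{13229}{4}$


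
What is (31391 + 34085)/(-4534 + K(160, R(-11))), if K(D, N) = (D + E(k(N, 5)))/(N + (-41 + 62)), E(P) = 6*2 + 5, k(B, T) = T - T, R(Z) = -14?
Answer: -458332/31561 ≈ -14.522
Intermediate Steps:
k(B, T) = 0
E(P) = 17 (E(P) = 12 + 5 = 17)
K(D, N) = (17 + D)/(21 + N) (K(D, N) = (D + 17)/(N + (-41 + 62)) = (17 + D)/(N + 21) = (17 + D)/(21 + N))
(31391 + 34085)/(-4534 + K(160, R(-11))) = (31391 + 34085)/(-4534 + (17 + 160)/(21 - 14)) = 65476/(-4534 + 177/7) = 65476/(-31561/7) = 65476*(-7/31561) = -458332/31561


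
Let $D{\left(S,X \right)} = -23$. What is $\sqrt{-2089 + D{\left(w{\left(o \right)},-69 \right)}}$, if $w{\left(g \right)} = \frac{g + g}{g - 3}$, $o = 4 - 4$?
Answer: $8 i \sqrt{33} \approx 45.956 i$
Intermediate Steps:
$o = 0$
$w{\left(g \right)} = \frac{2 g}{-3 + g}$
$\sqrt{-2089 + D{\left(w{\left(o \right)},-69 \right)}} = \sqrt{-2089 - 23} = \sqrt{-2112} = 8 i \sqrt{33}$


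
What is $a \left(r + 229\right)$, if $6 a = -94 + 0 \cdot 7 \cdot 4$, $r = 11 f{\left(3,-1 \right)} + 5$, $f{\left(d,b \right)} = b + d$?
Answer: $- \frac{12032}{3} \approx -4010.7$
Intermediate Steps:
$r = 27$ ($r = 11 \left(-1 + 3\right) + 5 = 11 \cdot 2 + 5 = 22 + 5 = 27$)
$a = - \frac{47}{3}$ ($a = \frac{-94 + 0 \cdot 7 \cdot 4}{6} = \frac{-94 + 0 \cdot 4}{6} = \frac{-94 + 0}{6} = \frac{1}{6} \left(-94\right) = - \frac{47}{3} \approx -15.667$)
$a \left(r + 229\right) = - \frac{47 \left(27 + 229\right)}{3} = \left(- \frac{47}{3}\right) 256 = - \frac{12032}{3}$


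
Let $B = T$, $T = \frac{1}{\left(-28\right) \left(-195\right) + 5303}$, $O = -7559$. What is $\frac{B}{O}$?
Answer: $- \frac{1}{81357517} \approx -1.2291 \cdot 10^{-8}$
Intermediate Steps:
$T = \frac{1}{10763}$ ($T = \frac{1}{5460 + 5303} = \frac{1}{10763} \approx 9.2911 \cdot 10^{-5}$)
$B = \frac{1}{10763} \approx 9.2911 \cdot 10^{-5}$
$\frac{B}{O} = \frac{1}{10763 \left(-7559\right)} = \frac{1}{10763} \left(- \frac{1}{7559}\right) = - \frac{1}{81357517}$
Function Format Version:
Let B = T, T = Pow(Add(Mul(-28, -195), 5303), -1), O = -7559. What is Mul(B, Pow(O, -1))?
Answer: Rational(-1, 81357517) ≈ -1.2291e-8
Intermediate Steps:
T = Rational(1, 10763) (T = Pow(Add(5460, 5303), -1) = Pow(10763, -1) = Rational(1, 10763) ≈ 9.2911e-5)
B = Rational(1, 10763) ≈ 9.2911e-5
Mul(B, Pow(O, -1)) = Mul(Rational(1, 10763), Pow(-7559, -1)) = Mul(Rational(1, 10763), Rational(-1, 7559)) = Rational(-1, 81357517)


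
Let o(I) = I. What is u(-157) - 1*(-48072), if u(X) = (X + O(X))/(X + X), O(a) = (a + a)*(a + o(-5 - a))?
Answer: 96135/2 ≈ 48068.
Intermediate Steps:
O(a) = -10*a (O(a) = (a + a)*(a + (-5 - a)) = (2*a)*(-5) = -10*a)
u(X) = -9/2 (u(X) = (X - 10*X)/(X + X) = (-9*X)/((2*X)) = (-9*X)*(1/(2*X)) = -9/2)
u(-157) - 1*(-48072) = -9/2 - 1*(-48072) = -9/2 + 48072 = 96135/2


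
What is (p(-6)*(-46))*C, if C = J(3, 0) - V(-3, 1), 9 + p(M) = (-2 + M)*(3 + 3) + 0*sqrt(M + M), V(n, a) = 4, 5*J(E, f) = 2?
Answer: -47196/5 ≈ -9439.2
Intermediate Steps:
J(E, f) = 2/5 (J(E, f) = (1/5)*2 = 2/5)
p(M) = -21 + 6*M (p(M) = -9 + ((-2 + M)*(3 + 3) + 0*sqrt(M + M)) = -9 + ((-2 + M)*6 + 0*sqrt(2*M)) = -9 + ((-12 + 6*M) + 0*(sqrt(2)*sqrt(M))) = -9 + ((-12 + 6*M) + 0) = -9 + (-12 + 6*M) = -21 + 6*M)
C = -18/5 (C = 2/5 - 1*4 = 2/5 - 4 = -18/5 ≈ -3.6000)
(p(-6)*(-46))*C = ((-21 + 6*(-6))*(-46))*(-18/5) = ((-21 - 36)*(-46))*(-18/5) = -57*(-46)*(-18/5) = 2622*(-18/5) = -47196/5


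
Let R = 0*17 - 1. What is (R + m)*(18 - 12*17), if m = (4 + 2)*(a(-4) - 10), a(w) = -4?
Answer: 15810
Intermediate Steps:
m = -84 (m = (4 + 2)*(-4 - 10) = 6*(-14) = -84)
R = -1 (R = 0 - 1 = -1)
(R + m)*(18 - 12*17) = (-1 - 84)*(18 - 12*17) = -85*(18 - 204) = -85*(-186) = 15810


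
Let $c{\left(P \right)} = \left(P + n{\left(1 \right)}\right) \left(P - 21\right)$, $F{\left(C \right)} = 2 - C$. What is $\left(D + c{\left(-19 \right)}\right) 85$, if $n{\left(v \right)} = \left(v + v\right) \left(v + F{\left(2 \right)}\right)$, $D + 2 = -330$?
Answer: $29580$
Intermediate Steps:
$D = -332$ ($D = -2 - 330 = -332$)
$n{\left(v \right)} = 2 v^{2}$ ($n{\left(v \right)} = \left(v + v\right) \left(v + \left(2 - 2\right)\right) = 2 v \left(v + \left(2 - 2\right)\right) = 2 v \left(v + 0\right) = 2 v v = 2 v^{2}$)
$c{\left(P \right)} = \left(-21 + P\right) \left(2 + P\right)$ ($c{\left(P \right)} = \left(P + 2 \cdot 1^{2}\right) \left(P - 21\right) = \left(P + 2 \cdot 1\right) \left(-21 + P\right) = \left(P + 2\right) \left(-21 + P\right) = \left(2 + P\right) \left(-21 + P\right) = \left(-21 + P\right) \left(2 + P\right)$)
$\left(D + c{\left(-19 \right)}\right) 85 = \left(-332 - \left(-319 - 361\right)\right) 85 = \left(-332 + \left(-42 + 361 + 361\right)\right) 85 = \left(-332 + 680\right) 85 = 348 \cdot 85 = 29580$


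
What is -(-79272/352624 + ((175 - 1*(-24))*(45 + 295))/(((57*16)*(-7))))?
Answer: 380697067/35174244 ≈ 10.823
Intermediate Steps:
-(-79272/352624 + ((175 - 1*(-24))*(45 + 295))/(((57*16)*(-7)))) = -(-79272*1/352624 + ((175 + 24)*340)/((912*(-7)))) = -(-9909/44078 + (199*340)/(-6384)) = -(-9909/44078 + 67660*(-1/6384)) = -(-9909/44078 - 16915/1596) = -1*(-380697067/35174244) = 380697067/35174244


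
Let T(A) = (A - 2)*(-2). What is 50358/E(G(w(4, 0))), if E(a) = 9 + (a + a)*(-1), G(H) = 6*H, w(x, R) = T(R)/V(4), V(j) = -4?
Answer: 2398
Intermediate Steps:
T(A) = 4 - 2*A (T(A) = (-2 + A)*(-2) = 4 - 2*A)
w(x, R) = -1 + R/2 (w(x, R) = (4 - 2*R)/(-4) = (4 - 2*R)*(-¼) = -1 + R/2)
E(a) = 9 - 2*a (E(a) = 9 + (2*a)*(-1) = 9 - 2*a)
50358/E(G(w(4, 0))) = 50358/(9 - 12*(-1 + (½)*0)) = 50358/(9 - 12*(-1 + 0)) = 50358/(9 - 12*(-1)) = 50358/(9 - 2*(-6)) = 50358/(9 + 12) = 50358/21 = 50358*(1/21) = 2398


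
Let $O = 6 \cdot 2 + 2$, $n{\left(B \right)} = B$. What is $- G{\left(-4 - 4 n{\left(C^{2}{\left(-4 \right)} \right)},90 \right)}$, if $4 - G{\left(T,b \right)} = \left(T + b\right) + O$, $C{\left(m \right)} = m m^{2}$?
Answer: $-16288$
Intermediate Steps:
$C{\left(m \right)} = m^{3}$
$O = 14$ ($O = 12 + 2 = 14$)
$G{\left(T,b \right)} = -10 - T - b$ ($G{\left(T,b \right)} = 4 - \left(\left(T + b\right) + 14\right) = 4 - \left(14 + T + b\right) = -10 - T - b$)
$- G{\left(-4 - 4 n{\left(C^{2}{\left(-4 \right)} \right)},90 \right)} = - (-10 - \left(-4 - 4 \left(\left(-4\right)^{3}\right)^{2}\right) - 90) = - (-10 - \left(-4 - 4 \left(-64\right)^{2}\right) - 90) = - (-10 - \left(-4 - 16384\right) - 90) = - (-10 - -16388 - 90) = - (-10 + 16388 - 90) = \left(-1\right) 16288 = -16288$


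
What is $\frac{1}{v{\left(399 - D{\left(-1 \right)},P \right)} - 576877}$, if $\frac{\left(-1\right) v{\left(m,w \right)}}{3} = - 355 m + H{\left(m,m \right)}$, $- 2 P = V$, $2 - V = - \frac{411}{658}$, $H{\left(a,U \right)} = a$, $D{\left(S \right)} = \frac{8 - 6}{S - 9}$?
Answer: $- \frac{5}{764633} \approx -6.5391 \cdot 10^{-6}$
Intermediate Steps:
$D{\left(S \right)} = \frac{2}{-9 + S}$
$V = \frac{1727}{658}$ ($V = 2 - - \frac{411}{658} = 2 + \frac{411}{658} = \frac{1727}{658} \approx 2.6246$)
$P = - \frac{1727}{1316}$ ($P = \left(- \frac{1}{2}\right) \frac{1727}{658} = - \frac{1727}{1316} \approx -1.3123$)
$v{\left(m,w \right)} = 1062 m$ ($v{\left(m,w \right)} = - 3 \left(- 355 m + m\right) = - 3 \left(- 354 m\right) = 1062 m$)
$\frac{1}{v{\left(399 - D{\left(-1 \right)},P \right)} - 576877} = \frac{1}{1062 \left(399 - \frac{2}{-9 - 1}\right) - 576877} = \frac{1}{1062 \left(399 - \frac{2}{-10}\right) - 576877} = \frac{1}{1062 \left(399 - 2 \left(- \frac{1}{10}\right)\right) - 576877} = \frac{1}{1062 \left(399 - - \frac{1}{5}\right) - 576877} = \frac{1}{1062 \left(399 + \frac{1}{5}\right) - 576877} = \frac{1}{1062 \cdot \frac{1996}{5} - 576877} = \frac{1}{\frac{2119752}{5} - 576877} = \frac{1}{- \frac{764633}{5}} = - \frac{5}{764633}$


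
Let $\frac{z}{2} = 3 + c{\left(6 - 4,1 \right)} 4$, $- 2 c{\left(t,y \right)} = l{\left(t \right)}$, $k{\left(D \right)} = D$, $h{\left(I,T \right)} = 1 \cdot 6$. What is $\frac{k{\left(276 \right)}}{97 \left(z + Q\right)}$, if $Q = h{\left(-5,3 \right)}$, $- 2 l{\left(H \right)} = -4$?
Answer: $\frac{69}{97} \approx 0.71134$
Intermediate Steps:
$l{\left(H \right)} = 2$ ($l{\left(H \right)} = \left(- \frac{1}{2}\right) \left(-4\right) = 2$)
$h{\left(I,T \right)} = 6$
$c{\left(t,y \right)} = -1$ ($c{\left(t,y \right)} = \left(- \frac{1}{2}\right) 2 = -1$)
$Q = 6$
$z = -2$ ($z = 2 \left(3 - 4\right) = 2 \left(-1\right) = -2$)
$\frac{k{\left(276 \right)}}{97 \left(z + Q\right)} = \frac{276}{97 \left(-2 + 6\right)} = \frac{276}{97 \cdot 4} = \frac{276}{388} = 276 \cdot \frac{1}{388} = \frac{69}{97}$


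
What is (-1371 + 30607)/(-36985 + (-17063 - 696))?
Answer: -7309/13686 ≈ -0.53405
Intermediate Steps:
(-1371 + 30607)/(-36985 + (-17063 - 696)) = 29236/(-36985 - 17759) = 29236/(-54744) = 29236*(-1/54744) = -7309/13686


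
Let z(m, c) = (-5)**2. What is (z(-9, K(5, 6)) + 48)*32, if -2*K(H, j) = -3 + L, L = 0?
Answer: 2336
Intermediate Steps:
K(H, j) = 3/2 (K(H, j) = -(-3 + 0)/2 = -1/2*(-3) = 3/2)
z(m, c) = 25
(z(-9, K(5, 6)) + 48)*32 = (25 + 48)*32 = 73*32 = 2336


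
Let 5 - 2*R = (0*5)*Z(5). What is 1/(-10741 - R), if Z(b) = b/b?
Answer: -2/21487 ≈ -9.3080e-5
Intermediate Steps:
Z(b) = 1
R = 5/2 (R = 5/2 - 0*5/2 = 5/2 - 0 = 5/2 - 1/2*0 = 5/2 + 0 = 5/2 ≈ 2.5000)
1/(-10741 - R) = 1/(-10741 - 1*5/2) = 1/(-10741 - 5/2) = 1/(-21487/2) = -2/21487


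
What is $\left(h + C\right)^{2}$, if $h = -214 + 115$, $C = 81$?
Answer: $324$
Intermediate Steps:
$h = -99$
$\left(h + C\right)^{2} = \left(-99 + 81\right)^{2} = \left(-18\right)^{2} = 324$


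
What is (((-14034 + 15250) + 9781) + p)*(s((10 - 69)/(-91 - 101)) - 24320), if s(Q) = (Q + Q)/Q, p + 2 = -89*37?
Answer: -187297236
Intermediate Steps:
p = -3295 (p = -2 - 89*37 = -2 - 3293 = -3295)
s(Q) = 2 (s(Q) = (2*Q)/Q = 2)
(((-14034 + 15250) + 9781) + p)*(s((10 - 69)/(-91 - 101)) - 24320) = (((-14034 + 15250) + 9781) - 3295)*(2 - 24320) = ((1216 + 9781) - 3295)*(-24318) = (10997 - 3295)*(-24318) = 7702*(-24318) = -187297236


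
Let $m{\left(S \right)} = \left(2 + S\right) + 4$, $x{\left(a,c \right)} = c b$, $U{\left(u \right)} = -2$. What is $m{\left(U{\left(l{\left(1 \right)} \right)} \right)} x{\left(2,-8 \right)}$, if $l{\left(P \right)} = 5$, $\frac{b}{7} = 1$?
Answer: $-224$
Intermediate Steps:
$b = 7$ ($b = 7 \cdot 1 = 7$)
$x{\left(a,c \right)} = 7 c$ ($x{\left(a,c \right)} = c 7 = 7 c$)
$m{\left(S \right)} = 6 + S$
$m{\left(U{\left(l{\left(1 \right)} \right)} \right)} x{\left(2,-8 \right)} = \left(6 - 2\right) 7 \left(-8\right) = 4 \left(-56\right) = -224$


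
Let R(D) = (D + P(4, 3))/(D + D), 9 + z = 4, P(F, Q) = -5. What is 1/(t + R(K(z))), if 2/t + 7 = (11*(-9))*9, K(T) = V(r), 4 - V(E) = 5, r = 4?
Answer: 449/1346 ≈ 0.33358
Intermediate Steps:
z = -5 (z = -9 + 4 = -5)
V(E) = -1 (V(E) = 4 - 1*5 = 4 - 5 = -1)
K(T) = -1
R(D) = (-5 + D)/(2*D) (R(D) = (D - 5)/(D + D) = (-5 + D)/((2*D)) = (-5 + D)*(1/(2*D)) = (-5 + D)/(2*D))
t = -1/449 (t = 2/(-7 + (11*(-9))*9) = 2/(-7 - 99*9) = 2/(-7 - 891) = 2/(-898) = 2*(-1/898) = -1/449 ≈ -0.0022272)
1/(t + R(K(z))) = 1/(-1/449 + (½)*(-5 - 1)/(-1)) = 1/(-1/449 + (½)*(-1)*(-6)) = 1/(-1/449 + 3) = 1/(1346/449) = 449/1346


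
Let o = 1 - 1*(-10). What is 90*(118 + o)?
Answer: 11610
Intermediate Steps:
o = 11 (o = 1 + 10 = 11)
90*(118 + o) = 90*(118 + 11) = 90*129 = 11610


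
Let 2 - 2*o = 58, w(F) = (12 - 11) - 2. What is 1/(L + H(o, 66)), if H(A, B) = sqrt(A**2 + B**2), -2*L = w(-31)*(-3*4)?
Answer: 3/2552 + sqrt(1285)/2552 ≈ 0.015222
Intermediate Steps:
w(F) = -1 (w(F) = 1 - 2 = -1)
o = -28 (o = 1 - 1/2*58 = 1 - 29 = -28)
L = -6 (L = -(-1)*(-3*4)/2 = -(-1)*(-12)/2 = -1/2*12 = -6)
1/(L + H(o, 66)) = 1/(-6 + sqrt((-28)**2 + 66**2)) = 1/(-6 + sqrt(784 + 4356)) = 1/(-6 + sqrt(5140)) = 1/(-6 + 2*sqrt(1285))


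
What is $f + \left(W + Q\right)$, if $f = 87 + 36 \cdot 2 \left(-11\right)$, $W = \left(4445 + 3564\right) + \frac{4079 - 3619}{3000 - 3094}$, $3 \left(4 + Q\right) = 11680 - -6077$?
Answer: $\frac{621063}{47} \approx 13214.0$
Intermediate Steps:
$Q = 5915$ ($Q = -4 + \frac{11680 - -6077}{3} = -4 + \frac{11680 + 6077}{3} = -4 + \frac{1}{3} \cdot 17757 = -4 + 5919 = 5915$)
$W = \frac{376193}{47}$ ($W = 8009 + \frac{460}{-94} = 8009 + 460 \left(- \frac{1}{94}\right) = 8009 - \frac{230}{47} = \frac{376193}{47} \approx 8004.1$)
$f = -705$ ($f = 87 + 72 \left(-11\right) = 87 - 792 = -705$)
$f + \left(W + Q\right) = -705 + \left(\frac{376193}{47} + 5915\right) = -705 + \frac{654198}{47} = \frac{621063}{47}$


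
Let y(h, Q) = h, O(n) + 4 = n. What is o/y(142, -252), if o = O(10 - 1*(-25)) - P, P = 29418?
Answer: -29387/142 ≈ -206.95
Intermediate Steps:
O(n) = -4 + n
o = -29387 (o = (-4 + (10 - 1*(-25))) - 1*29418 = (-4 + (10 + 25)) - 29418 = (-4 + 35) - 29418 = 31 - 29418 = -29387)
o/y(142, -252) = -29387/142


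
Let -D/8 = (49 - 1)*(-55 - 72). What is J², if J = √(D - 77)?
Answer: 48691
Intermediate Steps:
D = 48768 (D = -8*(49 - 1)*(-55 - 72) = -384*(-127) = -8*(-6096) = 48768)
J = √48691 (J = √(48768 - 77) = √48691 ≈ 220.66)
J² = (√48691)² = 48691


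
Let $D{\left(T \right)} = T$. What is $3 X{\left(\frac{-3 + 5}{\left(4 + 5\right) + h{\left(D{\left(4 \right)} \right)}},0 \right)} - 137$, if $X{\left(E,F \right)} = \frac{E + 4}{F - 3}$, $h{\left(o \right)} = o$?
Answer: $- \frac{1835}{13} \approx -141.15$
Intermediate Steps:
$X{\left(E,F \right)} = \frac{4 + E}{-3 + F}$
$3 X{\left(\frac{-3 + 5}{\left(4 + 5\right) + h{\left(D{\left(4 \right)} \right)}},0 \right)} - 137 = 3 \frac{4 + \frac{-3 + 5}{\left(4 + 5\right) + 4}}{-3 + 0} - 137 = 3 \frac{4 + \frac{2}{9 + 4}}{-3} + \left(-235 + 98\right) = 3 \left(- \frac{4 + \frac{2}{13}}{3}\right) - 137 = 3 \left(\left(- \frac{1}{3}\right) \frac{54}{13}\right) - 137 = 3 \left(- \frac{18}{13}\right) - 137 = - \frac{54}{13} - 137 = - \frac{1835}{13}$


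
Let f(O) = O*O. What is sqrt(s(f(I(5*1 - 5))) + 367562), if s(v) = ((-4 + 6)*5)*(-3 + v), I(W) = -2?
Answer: 2*sqrt(91893) ≈ 606.28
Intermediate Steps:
f(O) = O**2
s(v) = -30 + 10*v (s(v) = (2*5)*(-3 + v) = 10*(-3 + v) = -30 + 10*v)
sqrt(s(f(I(5*1 - 5))) + 367562) = sqrt((-30 + 10*(-2)**2) + 367562) = sqrt((-30 + 10*4) + 367562) = sqrt((-30 + 40) + 367562) = sqrt(10 + 367562) = sqrt(367572) = 2*sqrt(91893)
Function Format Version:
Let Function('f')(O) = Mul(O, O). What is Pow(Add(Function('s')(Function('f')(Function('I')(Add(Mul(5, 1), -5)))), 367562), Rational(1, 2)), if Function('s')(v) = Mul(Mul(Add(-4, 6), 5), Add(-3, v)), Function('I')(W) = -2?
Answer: Mul(2, Pow(91893, Rational(1, 2))) ≈ 606.28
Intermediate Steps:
Function('f')(O) = Pow(O, 2)
Function('s')(v) = Add(-30, Mul(10, v)) (Function('s')(v) = Mul(Mul(2, 5), Add(-3, v)) = Mul(10, Add(-3, v)) = Add(-30, Mul(10, v)))
Pow(Add(Function('s')(Function('f')(Function('I')(Add(Mul(5, 1), -5)))), 367562), Rational(1, 2)) = Pow(Add(Add(-30, Mul(10, Pow(-2, 2))), 367562), Rational(1, 2)) = Pow(Add(Add(-30, Mul(10, 4)), 367562), Rational(1, 2)) = Pow(Add(Add(-30, 40), 367562), Rational(1, 2)) = Pow(Add(10, 367562), Rational(1, 2)) = Pow(367572, Rational(1, 2)) = Mul(2, Pow(91893, Rational(1, 2)))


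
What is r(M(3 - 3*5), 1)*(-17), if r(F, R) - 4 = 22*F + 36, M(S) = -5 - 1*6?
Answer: 3434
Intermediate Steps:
M(S) = -11 (M(S) = -5 - 6 = -11)
r(F, R) = 40 + 22*F (r(F, R) = 4 + (22*F + 36) = 4 + (36 + 22*F) = 40 + 22*F)
r(M(3 - 3*5), 1)*(-17) = (40 + 22*(-11))*(-17) = (40 - 242)*(-17) = -202*(-17) = 3434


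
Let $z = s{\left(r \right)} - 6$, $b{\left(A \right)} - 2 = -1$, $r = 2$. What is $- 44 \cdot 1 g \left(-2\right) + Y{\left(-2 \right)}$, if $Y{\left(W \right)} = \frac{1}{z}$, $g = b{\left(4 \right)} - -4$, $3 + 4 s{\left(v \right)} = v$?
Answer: $\frac{10996}{25} \approx 439.84$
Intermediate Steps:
$b{\left(A \right)} = 1$ ($b{\left(A \right)} = 2 - 1 = 1$)
$s{\left(v \right)} = - \frac{3}{4} + \frac{v}{4}$
$g = 5$ ($g = 1 - -4 = 1 + 4 = 5$)
$z = - \frac{25}{4}$ ($z = \left(- \frac{3}{4} + \frac{1}{4} \cdot 2\right) - 6 = \left(- \frac{3}{4} + \frac{1}{2}\right) - 6 = - \frac{1}{4} - 6 = - \frac{25}{4} \approx -6.25$)
$Y{\left(W \right)} = - \frac{4}{25}$ ($Y{\left(W \right)} = \frac{1}{- \frac{25}{4}} = - \frac{4}{25}$)
$- 44 \cdot 1 g \left(-2\right) + Y{\left(-2 \right)} = - 44 \cdot 1 \cdot 5 \left(-2\right) - \frac{4}{25} = - 44 \cdot 5 \left(-2\right) - \frac{4}{25} = \left(-44\right) \left(-10\right) - \frac{4}{25} = 440 - \frac{4}{25} = \frac{10996}{25}$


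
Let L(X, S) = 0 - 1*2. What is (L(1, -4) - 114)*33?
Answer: -3828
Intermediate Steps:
L(X, S) = -2 (L(X, S) = 0 - 2 = -2)
(L(1, -4) - 114)*33 = (-2 - 114)*33 = -116*33 = -3828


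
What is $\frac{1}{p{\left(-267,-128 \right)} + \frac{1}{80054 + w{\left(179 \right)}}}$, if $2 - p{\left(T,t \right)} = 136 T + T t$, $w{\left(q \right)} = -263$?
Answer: $\frac{79791}{170593159} \approx 0.00046773$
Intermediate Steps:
$p{\left(T,t \right)} = 2 - 136 T - T t$ ($p{\left(T,t \right)} = 2 - \left(136 T + T t\right) = 2 - 136 T - T t$)
$\frac{1}{p{\left(-267,-128 \right)} + \frac{1}{80054 + w{\left(179 \right)}}} = \frac{1}{\left(2 - -36312 - \left(-267\right) \left(-128\right)\right) + \frac{1}{80054 - 263}} = \frac{1}{\left(2 + 36312 - 34176\right) + \frac{1}{79791}} = \frac{1}{2138 + \frac{1}{79791}} = \frac{1}{\frac{170593159}{79791}} = \frac{79791}{170593159}$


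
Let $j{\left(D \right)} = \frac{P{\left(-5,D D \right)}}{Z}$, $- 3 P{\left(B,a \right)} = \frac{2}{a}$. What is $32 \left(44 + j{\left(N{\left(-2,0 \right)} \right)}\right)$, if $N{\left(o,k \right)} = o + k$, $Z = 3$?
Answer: $\frac{12656}{9} \approx 1406.2$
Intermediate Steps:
$P{\left(B,a \right)} = - \frac{2}{3 a}$ ($P{\left(B,a \right)} = - \frac{2 \frac{1}{a}}{3} = - \frac{2}{3 a}$)
$N{\left(o,k \right)} = k + o$
$j{\left(D \right)} = - \frac{2}{9 D^{2}}$ ($j{\left(D \right)} = \frac{\left(- \frac{2}{3}\right) \frac{1}{D D}}{3} = - \frac{2}{3 D^{2}} \cdot \frac{1}{3} = - \frac{2}{9 D^{2}}$)
$32 \left(44 + j{\left(N{\left(-2,0 \right)} \right)}\right) = 32 \left(44 - \frac{2}{9 \left(0 - 2\right)^{2}}\right) = 32 \left(44 - \frac{2}{9 \cdot 4}\right) = 32 \left(44 - \frac{1}{18}\right) = 32 \cdot \frac{791}{18} = \frac{12656}{9}$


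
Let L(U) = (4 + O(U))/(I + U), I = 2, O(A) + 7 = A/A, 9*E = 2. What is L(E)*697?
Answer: -6273/10 ≈ -627.30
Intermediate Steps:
E = 2/9 (E = (1/9)*2 = 2/9 ≈ 0.22222)
O(A) = -6 (O(A) = -7 + A/A = -7 + 1 = -6)
L(U) = -2/(2 + U) (L(U) = (4 - 6)/(2 + U) = -2/(2 + U))
L(E)*697 = -2/(2 + 2/9)*697 = -2/20/9*697 = -2*9/20*697 = -9/10*697 = -6273/10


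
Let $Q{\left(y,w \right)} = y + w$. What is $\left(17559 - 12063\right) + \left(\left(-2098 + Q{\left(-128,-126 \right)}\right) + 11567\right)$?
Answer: $14711$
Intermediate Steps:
$Q{\left(y,w \right)} = w + y$
$\left(17559 - 12063\right) + \left(\left(-2098 + Q{\left(-128,-126 \right)}\right) + 11567\right) = \left(17559 - 12063\right) + \left(\left(-2098 - 254\right) + 11567\right) = 5496 + \left(\left(-2098 - 254\right) + 11567\right) = 5496 + \left(-2352 + 11567\right) = 5496 + 9215 = 14711$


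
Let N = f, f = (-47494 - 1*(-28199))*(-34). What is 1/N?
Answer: 1/656030 ≈ 1.5243e-6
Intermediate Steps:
f = 656030 (f = (-47494 + 28199)*(-34) = -19295*(-34) = 656030)
N = 656030
1/N = 1/656030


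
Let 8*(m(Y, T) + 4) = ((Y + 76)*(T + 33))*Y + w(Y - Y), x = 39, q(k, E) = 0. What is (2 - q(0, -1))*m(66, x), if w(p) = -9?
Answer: 674743/4 ≈ 1.6869e+5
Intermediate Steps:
m(Y, T) = -41/8 + Y*(33 + T)*(76 + Y)/8 (m(Y, T) = -4 + (((Y + 76)*(T + 33))*Y - 9)/8 = -4 + (((76 + Y)*(33 + T))*Y - 9)/8 = -4 + (((33 + T)*(76 + Y))*Y - 9)/8 = -4 + (Y*(33 + T)*(76 + Y) - 9)/8 = -4 + (-9 + Y*(33 + T)*(76 + Y))/8 = -4 + (-9/8 + Y*(33 + T)*(76 + Y)/8) = -41/8 + Y*(33 + T)*(76 + Y)/8)
(2 - q(0, -1))*m(66, x) = (2 - 1*0)*(-41/8 + (33/8)*66² + (627/2)*66 + (⅛)*39*66² + (19/2)*39*66) = (2 + 0)*(-41/8 + (33/8)*4356 + 20691 + (⅛)*39*4356 + 24453) = 2*(-41/8 + 35937/2 + 20691 + 42471/2 + 24453) = 2*(674743/8) = 674743/4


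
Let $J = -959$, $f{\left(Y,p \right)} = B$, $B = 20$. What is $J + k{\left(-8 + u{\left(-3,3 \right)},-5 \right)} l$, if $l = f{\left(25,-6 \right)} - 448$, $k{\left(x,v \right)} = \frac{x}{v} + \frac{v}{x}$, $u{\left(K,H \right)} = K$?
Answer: $- \frac{115233}{55} \approx -2095.1$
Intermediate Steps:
$f{\left(Y,p \right)} = 20$
$k{\left(x,v \right)} = \frac{v}{x} + \frac{x}{v}$
$l = -428$ ($l = 20 - 448 = -428$)
$J + k{\left(-8 + u{\left(-3,3 \right)},-5 \right)} l = -959 + \left(- \frac{5}{-8 - 3} + \frac{-8 - 3}{-5}\right) \left(-428\right) = -959 + \left(- \frac{5}{-11} - - \frac{11}{5}\right) \left(-428\right) = -959 + \left(\left(-5\right) \left(- \frac{1}{11}\right) + \frac{11}{5}\right) \left(-428\right) = -959 + \left(\frac{5}{11} + \frac{11}{5}\right) \left(-428\right) = -959 + \frac{146}{55} \left(-428\right) = -959 - \frac{62488}{55} = - \frac{115233}{55}$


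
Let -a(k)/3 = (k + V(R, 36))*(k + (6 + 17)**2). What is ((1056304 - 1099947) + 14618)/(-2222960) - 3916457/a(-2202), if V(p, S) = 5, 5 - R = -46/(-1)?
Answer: 1805235693659/4902401723856 ≈ 0.36824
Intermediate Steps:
R = -41 (R = 5 - (-46)/(-1) = 5 - (-46)*(-1) = 5 - 1*46 = 5 - 46 = -41)
a(k) = -3*(5 + k)*(529 + k) (a(k) = -3*(k + 5)*(k + (6 + 17)**2) = -3*(5 + k)*(k + 23**2) = -3*(5 + k)*(k + 529) = -3*(5 + k)*(529 + k))
((1056304 - 1099947) + 14618)/(-2222960) - 3916457/a(-2202) = ((1056304 - 1099947) + 14618)/(-2222960) - 3916457/(-7935 - 1602*(-2202) - 3*(-2202)**2) = (-43643 + 14618)*(-1/2222960) - 3916457/(-7935 + 3527604 - 3*4848804) = -29025*(-1/2222960) - 3916457/(-7935 + 3527604 - 14546412) = 5805/444592 - 3916457/(-11026743) = 5805/444592 - 3916457*(-1/11026743) = 5805/444592 + 3916457/11026743 = 1805235693659/4902401723856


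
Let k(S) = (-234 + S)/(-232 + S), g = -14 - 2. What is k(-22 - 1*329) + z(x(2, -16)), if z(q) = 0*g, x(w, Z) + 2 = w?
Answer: 585/583 ≈ 1.0034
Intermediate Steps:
x(w, Z) = -2 + w
g = -16
k(S) = (-234 + S)/(-232 + S)
z(q) = 0 (z(q) = 0*(-16) = 0)
k(-22 - 1*329) + z(x(2, -16)) = (-234 + (-22 - 1*329))/(-232 + (-22 - 1*329)) + 0 = (-234 + (-22 - 329))/(-232 + (-22 - 329)) + 0 = (-234 - 351)/(-232 - 351) + 0 = -585/(-583) + 0 = -1/583*(-585) + 0 = 585/583 + 0 = 585/583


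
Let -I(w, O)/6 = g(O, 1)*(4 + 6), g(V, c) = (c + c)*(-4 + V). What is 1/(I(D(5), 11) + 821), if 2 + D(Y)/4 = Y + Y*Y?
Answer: -1/19 ≈ -0.052632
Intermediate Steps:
D(Y) = -8 + 4*Y + 4*Y² (D(Y) = -8 + 4*(Y + Y*Y) = -8 + 4*(Y + Y²) = -8 + (4*Y + 4*Y²) = -8 + 4*Y + 4*Y²)
g(V, c) = 2*c*(-4 + V) (g(V, c) = (2*c)*(-4 + V) = 2*c*(-4 + V))
I(w, O) = 480 - 120*O (I(w, O) = -6*2*1*(-4 + O)*(4 + 6) = -6*(-8 + 2*O)*10 = -6*(-80 + 20*O) = 480 - 120*O)
1/(I(D(5), 11) + 821) = 1/((480 - 120*11) + 821) = 1/((480 - 1320) + 821) = 1/(-840 + 821) = 1/(-19) = -1/19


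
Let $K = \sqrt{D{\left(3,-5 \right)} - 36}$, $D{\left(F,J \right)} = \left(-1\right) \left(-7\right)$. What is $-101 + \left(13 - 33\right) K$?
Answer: $-101 - 20 i \sqrt{29} \approx -101.0 - 107.7 i$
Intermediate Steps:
$D{\left(F,J \right)} = 7$
$K = i \sqrt{29}$ ($K = \sqrt{7 - 36} = \sqrt{-29} = i \sqrt{29} \approx 5.3852 i$)
$-101 + \left(13 - 33\right) K = -101 + \left(13 - 33\right) i \sqrt{29} = -101 - 20 i \sqrt{29}$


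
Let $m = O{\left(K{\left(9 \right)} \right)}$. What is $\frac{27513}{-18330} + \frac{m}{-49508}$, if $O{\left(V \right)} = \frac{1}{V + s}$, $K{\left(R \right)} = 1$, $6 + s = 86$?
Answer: $- \frac{18388536709}{12251002140} \approx -1.501$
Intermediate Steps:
$s = 80$ ($s = -6 + 86 = 80$)
$O{\left(V \right)} = \frac{1}{80 + V}$ ($O{\left(V \right)} = \frac{1}{V + 80} = \frac{1}{80 + V}$)
$m = \frac{1}{81}$ ($m = \frac{1}{80 + 1} = \frac{1}{81} \approx 0.012346$)
$\frac{27513}{-18330} + \frac{m}{-49508} = \frac{27513}{-18330} + \frac{1}{81 \left(-49508\right)} = 27513 \left(- \frac{1}{18330}\right) + \frac{1}{81} \left(- \frac{1}{49508}\right) = - \frac{9171}{6110} - \frac{1}{4010148} = - \frac{18388536709}{12251002140}$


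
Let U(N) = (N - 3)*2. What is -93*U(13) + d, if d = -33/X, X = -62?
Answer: -115287/62 ≈ -1859.5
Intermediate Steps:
U(N) = -6 + 2*N (U(N) = (-3 + N)*2 = -6 + 2*N)
d = 33/62 (d = -33/(-62) = -33*(-1/62) = 33/62 ≈ 0.53226)
-93*U(13) + d = -93*(-6 + 2*13) + 33/62 = -93*(-6 + 26) + 33/62 = -93*20 + 33/62 = -1860 + 33/62 = -115287/62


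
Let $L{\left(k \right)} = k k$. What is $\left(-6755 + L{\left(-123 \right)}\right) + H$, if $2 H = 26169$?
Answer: $\frac{42917}{2} \approx 21459.0$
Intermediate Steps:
$L{\left(k \right)} = k^{2}$
$H = \frac{26169}{2}$ ($H = \frac{1}{2} \cdot 26169 = \frac{26169}{2} \approx 13085.0$)
$\left(-6755 + L{\left(-123 \right)}\right) + H = \left(-6755 + \left(-123\right)^{2}\right) + \frac{26169}{2} = \left(-6755 + 15129\right) + \frac{26169}{2} = 8374 + \frac{26169}{2} = \frac{42917}{2}$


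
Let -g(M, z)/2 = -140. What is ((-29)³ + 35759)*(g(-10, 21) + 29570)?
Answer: 339394500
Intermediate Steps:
g(M, z) = 280 (g(M, z) = -2*(-140) = 280)
((-29)³ + 35759)*(g(-10, 21) + 29570) = ((-29)³ + 35759)*(280 + 29570) = (-24389 + 35759)*29850 = 11370*29850 = 339394500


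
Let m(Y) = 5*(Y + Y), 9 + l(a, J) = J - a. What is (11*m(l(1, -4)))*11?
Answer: -16940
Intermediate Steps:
l(a, J) = -9 + J - a (l(a, J) = -9 + (J - a) = -9 + J - a)
m(Y) = 10*Y (m(Y) = 5*(2*Y) = 10*Y)
(11*m(l(1, -4)))*11 = (11*(10*(-9 - 4 - 1*1)))*11 = (11*(10*(-9 - 4 - 1)))*11 = (11*(10*(-14)))*11 = (11*(-140))*11 = -1540*11 = -16940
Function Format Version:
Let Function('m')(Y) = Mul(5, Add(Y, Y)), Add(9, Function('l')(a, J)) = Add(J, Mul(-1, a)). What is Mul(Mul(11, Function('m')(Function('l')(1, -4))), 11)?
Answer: -16940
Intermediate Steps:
Function('l')(a, J) = Add(-9, J, Mul(-1, a)) (Function('l')(a, J) = Add(-9, Add(J, Mul(-1, a))) = Add(-9, J, Mul(-1, a)))
Function('m')(Y) = Mul(10, Y) (Function('m')(Y) = Mul(5, Mul(2, Y)) = Mul(10, Y))
Mul(Mul(11, Function('m')(Function('l')(1, -4))), 11) = Mul(Mul(11, Mul(10, Add(-9, -4, Mul(-1, 1)))), 11) = Mul(Mul(11, Mul(10, Add(-9, -4, -1))), 11) = Mul(Mul(11, Mul(10, -14)), 11) = Mul(Mul(11, -140), 11) = Mul(-1540, 11) = -16940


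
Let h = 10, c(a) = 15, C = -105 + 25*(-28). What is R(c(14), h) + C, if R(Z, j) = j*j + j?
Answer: -695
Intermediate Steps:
C = -805 (C = -105 - 700 = -805)
R(Z, j) = j + j**2 (R(Z, j) = j**2 + j = j + j**2)
R(c(14), h) + C = 10*(1 + 10) - 805 = 10*11 - 805 = 110 - 805 = -695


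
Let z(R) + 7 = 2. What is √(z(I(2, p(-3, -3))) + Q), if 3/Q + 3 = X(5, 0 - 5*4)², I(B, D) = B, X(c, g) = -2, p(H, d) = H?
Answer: I*√2 ≈ 1.4142*I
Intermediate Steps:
z(R) = -5 (z(R) = -7 + 2 = -5)
Q = 3 (Q = 3/(-3 + (-2)²) = 3/(-3 + 4) = 3/1 = 3*1 = 3)
√(z(I(2, p(-3, -3))) + Q) = √(-5 + 3) = √(-2) = I*√2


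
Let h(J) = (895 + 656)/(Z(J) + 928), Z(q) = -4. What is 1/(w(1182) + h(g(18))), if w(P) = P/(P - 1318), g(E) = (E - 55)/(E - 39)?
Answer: -238/1669 ≈ -0.14260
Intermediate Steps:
g(E) = (-55 + E)/(-39 + E)
h(J) = 47/28 (h(J) = (895 + 656)/(-4 + 928) = 1551/924 = 1551*(1/924) = 47/28)
w(P) = P/(-1318 + P)
1/(w(1182) + h(g(18))) = 1/(1182/(-1318 + 1182) + 47/28) = 1/(1182/(-136) + 47/28) = 1/(1182*(-1/136) + 47/28) = 1/(-591/68 + 47/28) = 1/(-1669/238) = -238/1669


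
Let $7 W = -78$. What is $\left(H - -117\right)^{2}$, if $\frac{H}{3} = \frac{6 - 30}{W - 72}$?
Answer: $\frac{130713489}{9409} \approx 13892.0$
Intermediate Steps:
$W = - \frac{78}{7}$ ($W = \frac{1}{7} \left(-78\right) = - \frac{78}{7} \approx -11.143$)
$H = \frac{84}{97}$ ($H = 3 \frac{6 - 30}{- \frac{78}{7} - 72} = 3 \left(- \frac{24}{- \frac{582}{7}}\right) = 3 \left(\left(-24\right) \left(- \frac{7}{582}\right)\right) = 3 \cdot \frac{28}{97} = \frac{84}{97} \approx 0.86598$)
$\left(H - -117\right)^{2} = \left(\frac{84}{97} - -117\right)^{2} = \left(\frac{84}{97} + 117\right)^{2} = \left(\frac{11433}{97}\right)^{2} = \frac{130713489}{9409}$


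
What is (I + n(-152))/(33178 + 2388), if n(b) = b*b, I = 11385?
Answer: 34489/35566 ≈ 0.96972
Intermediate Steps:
n(b) = b**2
(I + n(-152))/(33178 + 2388) = (11385 + (-152)**2)/(33178 + 2388) = (11385 + 23104)/35566 = 34489*(1/35566) = 34489/35566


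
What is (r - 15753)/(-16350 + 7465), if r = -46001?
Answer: 61754/8885 ≈ 6.9504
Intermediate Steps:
(r - 15753)/(-16350 + 7465) = (-46001 - 15753)/(-16350 + 7465) = -61754/(-8885) = -61754*(-1/8885) = 61754/8885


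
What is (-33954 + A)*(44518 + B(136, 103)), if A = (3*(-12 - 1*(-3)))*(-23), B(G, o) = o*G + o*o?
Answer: -2304476955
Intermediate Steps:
B(G, o) = o² + G*o (B(G, o) = G*o + o² = o² + G*o)
A = 621 (A = (3*(-12 + 3))*(-23) = (3*(-9))*(-23) = -27*(-23) = 621)
(-33954 + A)*(44518 + B(136, 103)) = (-33954 + 621)*(44518 + 103*(136 + 103)) = -33333*(44518 + 103*239) = -33333*(44518 + 24617) = -33333*69135 = -2304476955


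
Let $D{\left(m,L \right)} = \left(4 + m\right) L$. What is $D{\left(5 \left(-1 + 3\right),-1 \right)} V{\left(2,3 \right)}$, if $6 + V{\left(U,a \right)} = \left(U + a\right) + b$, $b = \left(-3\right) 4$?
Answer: $182$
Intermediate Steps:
$b = -12$
$D{\left(m,L \right)} = L \left(4 + m\right)$
$V{\left(U,a \right)} = -18 + U + a$ ($V{\left(U,a \right)} = -6 - \left(12 - U - a\right) = -6 + \left(-12 + U + a\right) = -18 + U + a$)
$D{\left(5 \left(-1 + 3\right),-1 \right)} V{\left(2,3 \right)} = - (4 + 5 \left(-1 + 3\right)) \left(-18 + 2 + 3\right) = - (4 + 5 \cdot 2) \left(-13\right) = - (4 + 10) \left(-13\right) = \left(-1\right) 14 \left(-13\right) = \left(-14\right) \left(-13\right) = 182$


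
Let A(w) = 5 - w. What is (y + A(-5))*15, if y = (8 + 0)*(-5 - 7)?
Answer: -1290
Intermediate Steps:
y = -96 (y = 8*(-12) = -96)
(y + A(-5))*15 = (-96 + (5 - 1*(-5)))*15 = (-96 + (5 + 5))*15 = (-96 + 10)*15 = -86*15 = -1290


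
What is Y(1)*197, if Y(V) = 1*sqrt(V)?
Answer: 197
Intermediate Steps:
Y(V) = sqrt(V)
Y(1)*197 = sqrt(1)*197 = 1*197 = 197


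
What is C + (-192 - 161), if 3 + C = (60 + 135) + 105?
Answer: -56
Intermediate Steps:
C = 297 (C = -3 + ((60 + 135) + 105) = -3 + (195 + 105) = -3 + 300 = 297)
C + (-192 - 161) = 297 + (-192 - 161) = 297 - 353 = -56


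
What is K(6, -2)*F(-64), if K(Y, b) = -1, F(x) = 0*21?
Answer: 0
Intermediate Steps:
F(x) = 0
K(6, -2)*F(-64) = -1*0 = 0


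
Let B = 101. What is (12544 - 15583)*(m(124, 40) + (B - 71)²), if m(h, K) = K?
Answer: -2856660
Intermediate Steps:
(12544 - 15583)*(m(124, 40) + (B - 71)²) = (12544 - 15583)*(40 + (101 - 71)²) = -3039*(40 + 30²) = -3039*(40 + 900) = -3039*940 = -2856660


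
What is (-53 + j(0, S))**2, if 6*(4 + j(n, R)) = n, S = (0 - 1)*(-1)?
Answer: 3249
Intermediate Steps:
S = 1 (S = -1*(-1) = 1)
j(n, R) = -4 + n/6
(-53 + j(0, S))**2 = (-53 + (-4 + (1/6)*0))**2 = (-53 + (-4 + 0))**2 = (-53 - 4)**2 = (-57)**2 = 3249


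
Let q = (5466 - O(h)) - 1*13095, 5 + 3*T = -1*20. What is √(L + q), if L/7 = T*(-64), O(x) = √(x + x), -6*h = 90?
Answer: √(-35061 - 9*I*√30)/3 ≈ 0.043877 - 62.415*I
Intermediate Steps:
h = -15 (h = -⅙*90 = -15)
O(x) = √2*√x (O(x) = √(2*x) = √2*√x)
T = -25/3 (T = -5/3 + (-1*20)/3 = -5/3 + (⅓)*(-20) = -5/3 - 20/3 = -25/3 ≈ -8.3333)
q = -7629 - I*√30 (q = (5466 - √2*√(-15)) - 1*13095 = (5466 - √2*I*√15) - 13095 = (5466 - I*√30) - 13095 = -7629 - I*√30 ≈ -7629.0 - 5.4772*I)
L = 11200/3 (L = 7*(-25/3*(-64)) = 7*(1600/3) = 11200/3 ≈ 3733.3)
√(L + q) = √(11200/3 + (-7629 - I*√30)) = √(-11687/3 - I*√30)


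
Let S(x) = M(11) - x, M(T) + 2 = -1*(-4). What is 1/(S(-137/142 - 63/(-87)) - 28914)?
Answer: -4118/119058625 ≈ -3.4588e-5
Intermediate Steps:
M(T) = 2 (M(T) = -2 - 1*(-4) = -2 + 4 = 2)
S(x) = 2 - x
1/(S(-137/142 - 63/(-87)) - 28914) = 1/((2 - (-137/142 - 63/(-87))) - 28914) = 1/((2 - (-137*1/142 - 63*(-1/87))) - 28914) = 1/((2 - (-137/142 + 21/29)) - 28914) = 1/((2 - 1*(-991/4118)) - 28914) = 1/((2 + 991/4118) - 28914) = 1/(9227/4118 - 28914) = 1/(-119058625/4118) = -4118/119058625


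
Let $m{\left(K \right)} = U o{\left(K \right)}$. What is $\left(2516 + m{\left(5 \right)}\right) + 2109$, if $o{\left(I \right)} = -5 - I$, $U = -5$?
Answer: $4675$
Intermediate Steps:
$m{\left(K \right)} = 25 + 5 K$ ($m{\left(K \right)} = - 5 \left(-5 - K\right) = 25 + 5 K$)
$\left(2516 + m{\left(5 \right)}\right) + 2109 = \left(2516 + \left(25 + 5 \cdot 5\right)\right) + 2109 = \left(2516 + \left(25 + 25\right)\right) + 2109 = \left(2516 + 50\right) + 2109 = 2566 + 2109 = 4675$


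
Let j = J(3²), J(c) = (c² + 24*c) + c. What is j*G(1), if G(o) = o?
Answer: 306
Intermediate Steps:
J(c) = c² + 25*c
j = 306 (j = 3²*(25 + 3²) = 9*(25 + 9) = 9*34 = 306)
j*G(1) = 306*1 = 306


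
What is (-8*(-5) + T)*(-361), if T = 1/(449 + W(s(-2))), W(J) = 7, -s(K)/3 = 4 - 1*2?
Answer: -346579/24 ≈ -14441.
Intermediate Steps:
s(K) = -6 (s(K) = -3*(4 - 1*2) = -3*(4 - 2) = -3*2 = -6)
T = 1/456 (T = 1/(449 + 7) = 1/456 ≈ 0.0021930)
(-8*(-5) + T)*(-361) = (-8*(-5) + 1/456)*(-361) = (40 + 1/456)*(-361) = (18241/456)*(-361) = -346579/24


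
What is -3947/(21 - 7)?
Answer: -3947/14 ≈ -281.93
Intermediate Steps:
-3947/(21 - 7) = -3947/14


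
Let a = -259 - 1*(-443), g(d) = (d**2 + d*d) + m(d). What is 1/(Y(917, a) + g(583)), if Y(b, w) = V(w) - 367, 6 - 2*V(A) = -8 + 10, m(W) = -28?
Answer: 1/679385 ≈ 1.4719e-6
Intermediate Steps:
g(d) = -28 + 2*d**2 (g(d) = (d**2 + d*d) - 28 = (d**2 + d**2) - 28 = 2*d**2 - 28 = -28 + 2*d**2)
V(A) = 2 (V(A) = 3 - (-8 + 10)/2 = 3 - 1/2*2 = 3 - 1 = 2)
a = 184 (a = -259 + 443 = 184)
Y(b, w) = -365 (Y(b, w) = 2 - 367 = -365)
1/(Y(917, a) + g(583)) = 1/(-365 + (-28 + 2*583**2)) = 1/(-365 + (-28 + 2*339889)) = 1/(-365 + (-28 + 679778)) = 1/(-365 + 679750) = 1/679385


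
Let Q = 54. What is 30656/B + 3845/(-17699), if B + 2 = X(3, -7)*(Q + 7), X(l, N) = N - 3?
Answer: -136233421/2707947 ≈ -50.309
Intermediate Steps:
X(l, N) = -3 + N
B = -612 (B = -2 + (-3 - 7)*(54 + 7) = -2 - 10*61 = -2 - 610 = -612)
30656/B + 3845/(-17699) = 30656/(-612) + 3845/(-17699) = 30656*(-1/612) + 3845*(-1/17699) = -7664/153 - 3845/17699 = -136233421/2707947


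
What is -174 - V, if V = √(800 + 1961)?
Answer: -174 - √2761 ≈ -226.55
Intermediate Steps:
V = √2761 ≈ 52.545
-174 - V = -174 - √2761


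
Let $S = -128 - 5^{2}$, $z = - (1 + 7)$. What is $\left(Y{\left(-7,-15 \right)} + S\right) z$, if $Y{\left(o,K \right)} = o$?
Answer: $1280$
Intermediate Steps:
$z = -8$ ($z = \left(-1\right) 8 = -8$)
$S = -153$ ($S = -128 - 25 = -153$)
$\left(Y{\left(-7,-15 \right)} + S\right) z = \left(-7 - 153\right) \left(-8\right) = \left(-160\right) \left(-8\right) = 1280$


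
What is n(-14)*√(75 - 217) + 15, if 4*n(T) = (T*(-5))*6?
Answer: 15 + 105*I*√142 ≈ 15.0 + 1251.2*I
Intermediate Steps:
n(T) = -15*T/2 (n(T) = ((T*(-5))*6)/4 = (-5*T*6)/4 = (-30*T)/4 = -15*T/2)
n(-14)*√(75 - 217) + 15 = (-15/2*(-14))*√(75 - 217) + 15 = 105*√(-142) + 15 = 105*(I*√142) + 15 = 105*I*√142 + 15 = 15 + 105*I*√142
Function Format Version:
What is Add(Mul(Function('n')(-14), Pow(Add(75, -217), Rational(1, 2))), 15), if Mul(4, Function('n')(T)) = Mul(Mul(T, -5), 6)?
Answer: Add(15, Mul(105, I, Pow(142, Rational(1, 2)))) ≈ Add(15.000, Mul(1251.2, I))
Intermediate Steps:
Function('n')(T) = Mul(Rational(-15, 2), T) (Function('n')(T) = Mul(Rational(1, 4), Mul(Mul(T, -5), 6)) = Mul(Rational(1, 4), Mul(Mul(-5, T), 6)) = Mul(Rational(1, 4), Mul(-30, T)) = Mul(Rational(-15, 2), T))
Add(Mul(Function('n')(-14), Pow(Add(75, -217), Rational(1, 2))), 15) = Add(Mul(Mul(Rational(-15, 2), -14), Pow(Add(75, -217), Rational(1, 2))), 15) = Add(Mul(105, Pow(-142, Rational(1, 2))), 15) = Add(Mul(105, Mul(I, Pow(142, Rational(1, 2)))), 15) = Add(Mul(105, I, Pow(142, Rational(1, 2))), 15) = Add(15, Mul(105, I, Pow(142, Rational(1, 2))))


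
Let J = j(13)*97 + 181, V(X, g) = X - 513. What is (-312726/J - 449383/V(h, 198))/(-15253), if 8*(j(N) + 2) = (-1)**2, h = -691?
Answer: -430760359/18364612 ≈ -23.456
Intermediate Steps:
j(N) = -15/8 (j(N) = -2 + (1/8)*(-1)**2 = -2 + (1/8)*1 = -2 + 1/8 = -15/8)
V(X, g) = -513 + X
J = -7/8 (J = -15/8*97 + 181 = -1455/8 + 181 = -7/8 ≈ -0.87500)
(-312726/J - 449383/V(h, 198))/(-15253) = (-312726/(-7/8) - 449383/(-513 - 691))/(-15253) = (-312726*(-8/7) - 449383/(-1204))*(-1/15253) = (2501808/7 - 449383*(-1/1204))*(-1/15253) = (2501808/7 + 449383/1204)*(-1/15253) = (430760359/1204)*(-1/15253) = -430760359/18364612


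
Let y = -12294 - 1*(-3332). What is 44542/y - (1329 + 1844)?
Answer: -14240484/4481 ≈ -3178.0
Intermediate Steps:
y = -8962 (y = -12294 + 3332 = -8962)
44542/y - (1329 + 1844) = 44542/(-8962) - (1329 + 1844) = 44542*(-1/8962) - 1*3173 = -22271/4481 - 3173 = -14240484/4481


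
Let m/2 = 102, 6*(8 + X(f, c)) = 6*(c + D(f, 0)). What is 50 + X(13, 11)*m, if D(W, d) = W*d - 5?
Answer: -358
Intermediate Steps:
D(W, d) = -5 + W*d
X(f, c) = -13 + c (X(f, c) = -8 + (6*(c + (-5 + f*0)))/6 = -8 + (6*(c + (-5 + 0)))/6 = -8 + (6*(c - 5))/6 = -8 + (6*(-5 + c))/6 = -8 + (-30 + 6*c)/6 = -8 + (-5 + c) = -13 + c)
m = 204 (m = 2*102 = 204)
50 + X(13, 11)*m = 50 + (-13 + 11)*204 = 50 - 2*204 = 50 - 408 = -358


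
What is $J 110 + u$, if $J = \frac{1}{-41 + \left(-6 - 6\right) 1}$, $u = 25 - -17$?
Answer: $\frac{2116}{53} \approx 39.924$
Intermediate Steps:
$u = 42$ ($u = 25 + 17 = 42$)
$J = - \frac{1}{53}$ ($J = \frac{1}{-41 - 12} = \frac{1}{-53} = - \frac{1}{53} \approx -0.018868$)
$J 110 + u = \left(- \frac{1}{53}\right) 110 + 42 = - \frac{110}{53} + 42 = \frac{2116}{53}$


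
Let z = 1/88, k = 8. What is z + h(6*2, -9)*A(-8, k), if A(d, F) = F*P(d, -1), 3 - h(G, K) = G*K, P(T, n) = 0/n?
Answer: 1/88 ≈ 0.011364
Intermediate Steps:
P(T, n) = 0
h(G, K) = 3 - G*K
A(d, F) = 0 (A(d, F) = F*0 = 0)
z = 1/88 ≈ 0.011364
z + h(6*2, -9)*A(-8, k) = 1/88 + (3 - 1*6*2*(-9))*0 = 1/88 + (3 - 1*12*(-9))*0 = 1/88 + (3 + 108)*0 = 1/88 + 111*0 = 1/88 + 0 = 1/88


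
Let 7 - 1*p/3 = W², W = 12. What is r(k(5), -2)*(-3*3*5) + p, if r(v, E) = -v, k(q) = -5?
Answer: -636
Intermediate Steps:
p = -411 (p = 21 - 3*12² = 21 - 3*144 = 21 - 432 = -411)
r(k(5), -2)*(-3*3*5) + p = (-1*(-5))*(-3*3*5) - 411 = 5*(-9*5) - 411 = 5*(-45) - 411 = -225 - 411 = -636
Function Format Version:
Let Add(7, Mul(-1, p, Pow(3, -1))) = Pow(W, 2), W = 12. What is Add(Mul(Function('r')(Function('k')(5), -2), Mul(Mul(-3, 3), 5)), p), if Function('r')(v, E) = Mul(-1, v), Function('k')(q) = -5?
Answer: -636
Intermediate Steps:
p = -411 (p = Add(21, Mul(-3, Pow(12, 2))) = Add(21, Mul(-3, 144)) = Add(21, -432) = -411)
Add(Mul(Function('r')(Function('k')(5), -2), Mul(Mul(-3, 3), 5)), p) = Add(Mul(Mul(-1, -5), Mul(Mul(-3, 3), 5)), -411) = Add(Mul(5, Mul(-9, 5)), -411) = Add(Mul(5, -45), -411) = Add(-225, -411) = -636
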